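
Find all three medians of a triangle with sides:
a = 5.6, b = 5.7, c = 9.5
Median formula: m_a = ½√(2b² + 2c² − a²) (and cyclically). a² = 31.36, b² = 32.49, c² = 90.25.
m_a = ½√(2·32.49 + 2·90.25 − 31.36) = ½√214.12 ≈ ½·14.6328 ≈ 7.31642
m_b = ½√(2·31.36 + 2·90.25 − 32.49) = ½√210.73 ≈ ½·14.5165 ≈ 7.25827
m_c = ½√(2·31.36 + 2·32.49 − 90.25) = ½√37.45 ≈ ½·6.11964 ≈ 3.05982

m_a = 7.316, m_b = 7.258, m_c = 3.06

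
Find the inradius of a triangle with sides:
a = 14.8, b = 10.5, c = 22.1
r = Area/s where s is the semi-perimeter.
s = (14.8 + 10.5 + 22.1)/2 = 47.4/2 = 23.7
Area = √(s(s−a)(s−b)(s−c)) = √(23.7·8.9·13.2·1.6) ≈ √4454.84 ≈ 66.7446
r ≈ 66.7446/23.7 ≈ 2.81623

r = 2.816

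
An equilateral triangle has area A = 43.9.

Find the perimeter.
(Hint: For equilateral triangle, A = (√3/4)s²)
A = (√3/4)s²  ⇒  s² = 4A/√3 = 4·43.9/√3 = 175.6/1.73205 ≈ 101.383
s ≈ √101.383 ≈ 10.0689
Perimeter = 3s ≈ 3·10.0689 ≈ 30.2067

Perimeter = 30.21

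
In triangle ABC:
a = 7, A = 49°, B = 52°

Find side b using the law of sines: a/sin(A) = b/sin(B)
a/sin(A) = b/sin(B)  ⇒  b = a·sin(B)/sin(A) = 7·sin(52°)/sin(49°)
sin(52°) ≈ 0.788011, sin(49°) ≈ 0.75471
b ≈ 7·0.788011/0.75471 ≈ 5.51608/0.75471 ≈ 7.30887

b = 7.309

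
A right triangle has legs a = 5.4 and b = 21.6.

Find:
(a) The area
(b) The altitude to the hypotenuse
(a) The legs are perpendicular, so Area = ½·a·b = ½·5.4·21.6 = ½·116.64 = 58.32
(b) Hypotenuse c = √(a² + b²) = √(29.16 + 466.56) = √495.72 ≈ 22.2648
    Area = ½·c·h_c  ⇒  h_c = 2·Area/c = 116.64/22.2648 ≈ 5.23877

Area = 58.32, h_c = 5.239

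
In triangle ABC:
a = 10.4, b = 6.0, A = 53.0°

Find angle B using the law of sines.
a/sin(A) = b/sin(B)  ⇒  sin(B) = b·sin(A)/a = 6.0·sin(53.0°)/10.4
sin(53.0°) ≈ 0.798636
sin(B) ≈ 6.0·0.798636/10.4 ≈ 4.79181/10.4 ≈ 0.460751
B = arcsin(0.460751) ≈ 27.4356°
(Since b ≤ a we need B ≤ A, so the obtuse alternative 180° − 27.4356° ≈ 152.564° is rejected.)

B = 27.44°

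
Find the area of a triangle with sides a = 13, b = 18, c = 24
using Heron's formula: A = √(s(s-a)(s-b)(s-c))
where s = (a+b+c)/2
s = (13 + 18 + 24)/2 = 55/2 = 27.5
s − a = 14.5, s − b = 9.5, s − c = 3.5
s(s−a)(s−b)(s−c) = 27.5·14.5·9.5·3.5 = 13258.4375
Area = √13258.4375 ≈ 115.145

s = 27.5, Area = 115.1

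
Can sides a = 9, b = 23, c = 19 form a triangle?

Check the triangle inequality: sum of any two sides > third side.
a + b vs c: 9 + 23 = 32 > 19  ✓
a + c vs b: 9 + 19 = 28 > 23  ✓
b + c vs a: 23 + 19 = 42 > 9  ✓

Yes, triangle inequality satisfied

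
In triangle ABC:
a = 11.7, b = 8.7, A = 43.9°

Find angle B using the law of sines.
a/sin(A) = b/sin(B)  ⇒  sin(B) = b·sin(A)/a = 8.7·sin(43.9°)/11.7
sin(43.9°) ≈ 0.693402
sin(B) ≈ 8.7·0.693402/11.7 ≈ 6.0326/11.7 ≈ 0.515606
B = arcsin(0.515606) ≈ 31.038°
(Since b ≤ a we need B ≤ A, so the obtuse alternative 180° − 31.038° ≈ 148.962° is rejected.)

B = 31.04°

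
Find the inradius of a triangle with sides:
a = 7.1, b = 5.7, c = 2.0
r = Area/s where s is the semi-perimeter.
s = (7.1 + 5.7 + 2.0)/2 = 14.8/2 = 7.4
Area = √(s(s−a)(s−b)(s−c)) = √(7.4·0.3·1.7·5.4) ≈ √20.3796 ≈ 4.51438
r ≈ 4.51438/7.4 ≈ 0.610051

r = 0.6101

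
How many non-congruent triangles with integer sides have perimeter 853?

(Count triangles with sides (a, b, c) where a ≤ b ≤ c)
Let a ≤ b ≤ c with a + b + c = 853. The only binding inequality is a + b > c, i.e. 853 − c > c, so c < 853/2; and c ≥ 853/3 since c is the largest side.
So 285 ≤ c ≤ 426. For each c, b runs from ⌈(853 − c)/2⌉ up to c (then a = 853 − b − c satisfies 1 ≤ a ≤ b automatically), giving c − ⌈(853 − c)/2⌉ + 1 choices.
Summing over c: 2 + 3 + 5 + 6 + … + 212 + 213  (142 terms, c = 285, …, 426) = 15265
Check (closed form: nearest integer to p²/48 for even p, (p+3)²/48 for odd p): (853+3)²/48 = 856²/48 = 732736/48 ≈ 15265.33 → 15265

15265 triangles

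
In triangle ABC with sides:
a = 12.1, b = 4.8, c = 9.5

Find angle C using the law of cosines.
c² = a² + b² − 2ab·cos(C)  ⇒  cos(C) = (a² + b² − c²)/(2ab)
cos(C) = (12.1² + 4.8² − 9.5²)/(2·12.1·4.8) = (146.41 + 23.04 − 90.25)/116.16 = 79.2/116.16 ≈ 0.681818
C = arccos(0.681818) ≈ 47.0141°

C = 47.01°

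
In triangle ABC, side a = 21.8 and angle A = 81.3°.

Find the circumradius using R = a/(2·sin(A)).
R = a/(2·sin(A)) = 21.8/(2·sin(81.3°))
sin(81.3°) ≈ 0.988494
R ≈ 21.8/(2·0.988494) = 21.8/1.97699 ≈ 11.0269

R = 11.03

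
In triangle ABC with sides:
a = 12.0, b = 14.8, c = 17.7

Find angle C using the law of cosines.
c² = a² + b² − 2ab·cos(C)  ⇒  cos(C) = (a² + b² − c²)/(2ab)
cos(C) = (12.0² + 14.8² − 17.7²)/(2·12.0·14.8) = (144 + 219.04 − 313.29)/355.2 = 49.75/355.2 ≈ 0.140062
C = arccos(0.140062) ≈ 81.9486°

C = 81.95°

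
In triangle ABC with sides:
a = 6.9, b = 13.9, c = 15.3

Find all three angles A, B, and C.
Law of cosines for each angle (a² = 47.61, b² = 193.21, c² = 234.09):
cos(A) = (b² + c² − a²)/(2bc) = (193.21 + 234.09 − 47.61)/(2·13.9·15.3) = 379.69/425.34 ≈ 0.892674  ⇒  A ≈ 26.7888°
cos(B) = (a² + c² − b²)/(2ac) = (47.61 + 234.09 − 193.21)/(2·6.9·15.3) = 88.49/211.14 ≈ 0.419106  ⇒  B ≈ 65.2219°
cos(C) = (a² + b² − c²)/(2ab) = (47.61 + 193.21 − 234.09)/(2·6.9·13.9) = 6.73/191.82 ≈ 0.035085  ⇒  C ≈ 87.9894°
Check: A + B + C ≈ 180°

A = 26.79°, B = 65.22°, C = 87.99°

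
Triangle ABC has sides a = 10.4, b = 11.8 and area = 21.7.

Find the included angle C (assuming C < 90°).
Area = ½·a·b·sin(C)  ⇒  sin(C) = 2·Area/(a·b) = 2·21.7/(10.4·11.8) = 43.4/122.72 ≈ 0.353651
C = arcsin(0.353651) ≈ 20.7108° (taking the acute solution since C < 90°)

C = 20.71°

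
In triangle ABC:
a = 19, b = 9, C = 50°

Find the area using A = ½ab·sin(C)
A = ½·a·b·sin(C) = ½·19·9·sin(50°)
sin(50°) ≈ 0.766044
A ≈ ½·171·0.766044 = 85.5·0.766044 ≈ 65.4968

Area = 65.5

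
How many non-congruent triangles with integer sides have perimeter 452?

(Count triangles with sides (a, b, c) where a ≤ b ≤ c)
Let a ≤ b ≤ c with a + b + c = 452. The only binding inequality is a + b > c, i.e. 452 − c > c, so c < 452/2; and c ≥ 452/3 since c is the largest side.
So 151 ≤ c ≤ 225. For each c, b runs from ⌈(452 − c)/2⌉ up to c (then a = 452 − b − c satisfies 1 ≤ a ≤ b automatically), giving c − ⌈(452 − c)/2⌉ + 1 choices.
Summing over c: 1 + 3 + 4 + 6 + … + 111 + 112  (75 terms, c = 151, …, 225) = 4256
Check (closed form: nearest integer to p²/48 for even p, (p+3)²/48 for odd p): 452²/48 = 204304/48 ≈ 4256.33 → 4256

4256 triangles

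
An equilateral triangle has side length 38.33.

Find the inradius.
r = Area/s with s the semi-perimeter.
Area = (√3/4)·38.33² = (√3/4)·1469.1889 ≈ 0.433013·1469.1889 ≈ 636.177
s = 3·38.33/2 = 57.495
r ≈ 636.177/57.495 ≈ 11.0649
(Equivalently r = side/(2√3) = 38.33/3.4641 ≈ 11.0649.)

r = 11.06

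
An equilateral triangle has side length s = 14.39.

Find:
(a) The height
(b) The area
(a) The height splits the triangle into two 30-60-90 halves: h = s·√3/2 = 14.39·1.73205/2 ≈ 24.9242/2 ≈ 12.4621
(b) Area = (√3/4)·s² = (√3/4)·14.39² = (√3/4)·207.0721 ≈ 0.433013·207.0721 ≈ 89.6648

Height = 12.46, Area = 89.66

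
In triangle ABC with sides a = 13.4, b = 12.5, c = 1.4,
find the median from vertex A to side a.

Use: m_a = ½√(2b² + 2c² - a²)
m_a = ½√(2·12.5² + 2·1.4² − 13.4²) = ½√(2·156.25 + 2·1.96 − 179.56) = ½√(312.5 + 3.92 − 179.56) = ½√136.86
√136.86 ≈ 11.6987, so m_a ≈ 5.84936

m_a = 5.849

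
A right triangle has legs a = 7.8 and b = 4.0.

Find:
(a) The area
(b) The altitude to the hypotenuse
(a) The legs are perpendicular, so Area = ½·a·b = ½·7.8·4.0 = ½·31.2 = 15.6
(b) Hypotenuse c = √(a² + b²) = √(60.84 + 16) = √76.84 ≈ 8.76584
    Area = ½·c·h_c  ⇒  h_c = 2·Area/c = 31.2/8.76584 ≈ 3.55927

Area = 15.6, h_c = 3.559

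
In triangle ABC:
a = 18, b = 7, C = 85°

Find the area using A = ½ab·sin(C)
A = ½·a·b·sin(C) = ½·18·7·sin(85°)
sin(85°) ≈ 0.996195
A ≈ ½·126·0.996195 = 63·0.996195 ≈ 62.7603

Area = 62.76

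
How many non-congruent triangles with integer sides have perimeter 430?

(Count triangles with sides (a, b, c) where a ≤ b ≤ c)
Let a ≤ b ≤ c with a + b + c = 430. The only binding inequality is a + b > c, i.e. 430 − c > c, so c < 430/2; and c ≥ 430/3 since c is the largest side.
So 144 ≤ c ≤ 214. For each c, b runs from ⌈(430 − c)/2⌉ up to c (then a = 430 − b − c satisfies 1 ≤ a ≤ b automatically), giving c − ⌈(430 − c)/2⌉ + 1 choices.
Summing over c: 2 + 3 + 5 + 6 + … + 105 + 107  (71 terms, c = 144, …, 214) = 3852
Check (closed form: nearest integer to p²/48 for even p, (p+3)²/48 for odd p): 430²/48 = 184900/48 ≈ 3852.08 → 3852

3852 triangles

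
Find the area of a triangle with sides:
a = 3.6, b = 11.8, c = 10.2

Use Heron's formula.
s = (3.6 + 11.8 + 10.2)/2 = 25.6/2 = 12.8
s − a = 9.2, s − b = 1, s − c = 2.6
s(s−a)(s−b)(s−c) = 12.8·9.2·1·2.6 ≈ 306.176
Area = √306.176 ≈ 17.4979

Area = 17.5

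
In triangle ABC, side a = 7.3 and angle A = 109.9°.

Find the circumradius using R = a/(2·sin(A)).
R = a/(2·sin(A)) = 7.3/(2·sin(109.9°))
sin(109.9°) ≈ 0.940288
R ≈ 7.3/(2·0.940288) = 7.3/1.88058 ≈ 3.88179

R = 3.882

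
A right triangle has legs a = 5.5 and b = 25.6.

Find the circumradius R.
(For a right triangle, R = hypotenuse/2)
Hypotenuse c = √(a² + b²) = √(30.25 + 655.36) = √685.61 ≈ 26.1842
R = c/2 ≈ 26.1842/2 ≈ 13.0921

R = 13.09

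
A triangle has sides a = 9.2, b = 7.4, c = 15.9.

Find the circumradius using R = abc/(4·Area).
First find the area with Heron's formula.
s = (9.2 + 7.4 + 15.9)/2 = 16.25
Area = √(s(s−a)(s−b)(s−c)) = √(16.25·7.05·8.85·0.35) ≈ √354.857 ≈ 18.8377
abc = 9.2·7.4·15.9 = 1082.472
R = abc/(4·Area) ≈ 1082.472/(4·18.8377) = 1082.472/75.3506 ≈ 14.3658

R = 14.37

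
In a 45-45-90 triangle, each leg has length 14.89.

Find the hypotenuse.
In a 45-45-90 triangle the sides are in ratio 1 : 1 : √2, so hypotenuse = leg·√2.
Hypotenuse = 14.89·√2 ≈ 14.89·1.41421 ≈ 21.0576

Hypotenuse = 14.89√2 = 21.06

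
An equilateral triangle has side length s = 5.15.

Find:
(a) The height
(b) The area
(a) The height splits the triangle into two 30-60-90 halves: h = s·√3/2 = 5.15·1.73205/2 ≈ 8.92006/2 ≈ 4.46003
(b) Area = (√3/4)·s² = (√3/4)·5.15² = (√3/4)·26.5225 ≈ 0.433013·26.5225 ≈ 11.4846

Height = 4.46, Area = 11.48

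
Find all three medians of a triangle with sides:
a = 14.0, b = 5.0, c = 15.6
Median formula: m_a = ½√(2b² + 2c² − a²) (and cyclically). a² = 196, b² = 25, c² = 243.36.
m_a = ½√(2·25 + 2·243.36 − 196) = ½√340.72 ≈ ½·18.4586 ≈ 9.2293
m_b = ½√(2·196 + 2·243.36 − 25) = ½√853.72 ≈ ½·29.2185 ≈ 14.6092
m_c = ½√(2·196 + 2·25 − 243.36) = ½√198.64 ≈ ½·14.094 ≈ 7.04699

m_a = 9.229, m_b = 14.61, m_c = 7.047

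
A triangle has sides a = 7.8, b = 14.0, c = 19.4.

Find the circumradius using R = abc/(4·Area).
First find the area with Heron's formula.
s = (7.8 + 14.0 + 19.4)/2 = 20.6
Area = √(s(s−a)(s−b)(s−c)) = √(20.6·12.8·6.6·1.2) ≈ √2088.35 ≈ 45.6984
abc = 7.8·14.0·19.4 = 2118.48
R = abc/(4·Area) ≈ 2118.48/(4·45.6984) = 2118.48/182.794 ≈ 11.5895

R = 11.59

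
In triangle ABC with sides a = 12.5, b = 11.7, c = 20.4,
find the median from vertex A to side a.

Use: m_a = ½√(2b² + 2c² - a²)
m_a = ½√(2·11.7² + 2·20.4² − 12.5²) = ½√(2·136.89 + 2·416.16 − 156.25) = ½√(273.78 + 832.32 − 156.25) = ½√949.85
√949.85 ≈ 30.8196, so m_a ≈ 15.4098

m_a = 15.41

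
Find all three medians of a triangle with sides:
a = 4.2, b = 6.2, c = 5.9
Median formula: m_a = ½√(2b² + 2c² − a²) (and cyclically). a² = 17.64, b² = 38.44, c² = 34.81.
m_a = ½√(2·38.44 + 2·34.81 − 17.64) = ½√128.86 ≈ ½·11.3517 ≈ 5.67583
m_b = ½√(2·17.64 + 2·34.81 − 38.44) = ½√66.46 ≈ ½·8.1523 ≈ 4.07615
m_c = ½√(2·17.64 + 2·38.44 − 34.81) = ½√77.35 ≈ ½·8.79488 ≈ 4.39744

m_a = 5.676, m_b = 4.076, m_c = 4.397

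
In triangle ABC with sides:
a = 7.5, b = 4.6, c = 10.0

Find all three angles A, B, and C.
Law of cosines for each angle (a² = 56.25, b² = 21.16, c² = 100):
cos(A) = (b² + c² − a²)/(2bc) = (21.16 + 100 − 56.25)/(2·4.6·10.0) = 64.91/92 ≈ 0.705543  ⇒  A ≈ 45.1265°
cos(B) = (a² + c² − b²)/(2ac) = (56.25 + 100 − 21.16)/(2·7.5·10.0) = 135.09/150 ≈ 0.9006  ⇒  B ≈ 25.763°
cos(C) = (a² + b² − c²)/(2ab) = (56.25 + 21.16 − 100)/(2·7.5·4.6) = -22.59/69 ≈ -0.327391  ⇒  C ≈ 109.111°
Check: A + B + C ≈ 180°

A = 45.13°, B = 25.76°, C = 109.1°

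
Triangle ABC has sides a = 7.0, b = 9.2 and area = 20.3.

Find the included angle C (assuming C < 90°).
Area = ½·a·b·sin(C)  ⇒  sin(C) = 2·Area/(a·b) = 2·20.3/(7.0·9.2) = 40.6/64.4 ≈ 0.630435
C = arcsin(0.630435) ≈ 39.0822° (taking the acute solution since C < 90°)

C = 39.08°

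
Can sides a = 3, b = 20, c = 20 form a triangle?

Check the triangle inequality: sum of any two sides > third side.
a + b vs c: 3 + 20 = 23 > 20  ✓
a + c vs b: 3 + 20 = 23 > 20  ✓
b + c vs a: 20 + 20 = 40 > 3  ✓

Yes, triangle inequality satisfied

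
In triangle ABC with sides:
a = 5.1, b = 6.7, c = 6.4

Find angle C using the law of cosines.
c² = a² + b² − 2ab·cos(C)  ⇒  cos(C) = (a² + b² − c²)/(2ab)
cos(C) = (5.1² + 6.7² − 6.4²)/(2·5.1·6.7) = (26.01 + 44.89 − 40.96)/68.34 = 29.94/68.34 ≈ 0.438104
C = arccos(0.438104) ≈ 64.0171°

C = 64.02°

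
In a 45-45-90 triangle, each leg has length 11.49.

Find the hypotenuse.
In a 45-45-90 triangle the sides are in ratio 1 : 1 : √2, so hypotenuse = leg·√2.
Hypotenuse = 11.49·√2 ≈ 11.49·1.41421 ≈ 16.2493

Hypotenuse = 11.49√2 = 16.25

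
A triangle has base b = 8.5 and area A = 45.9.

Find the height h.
A = ½·b·h  ⇒  h = 2A/b = 2·45.9/8.5 = 91.8/8.5 ≈ 10.8

h = 10.8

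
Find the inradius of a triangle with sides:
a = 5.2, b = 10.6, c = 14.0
r = Area/s where s is the semi-perimeter.
s = (5.2 + 10.6 + 14.0)/2 = 29.8/2 = 14.9
Area = √(s(s−a)(s−b)(s−c)) = √(14.9·9.7·4.3·0.9) ≈ √559.331 ≈ 23.6502
r ≈ 23.6502/14.9 ≈ 1.58726

r = 1.587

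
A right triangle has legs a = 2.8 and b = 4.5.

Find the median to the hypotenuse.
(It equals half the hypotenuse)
Hypotenuse c = √(a² + b²) = √(7.84 + 20.25) = √28.09 ≈ 5.3
Median to hypotenuse = c/2 ≈ 5.3/2 ≈ 2.65

Median = 2.65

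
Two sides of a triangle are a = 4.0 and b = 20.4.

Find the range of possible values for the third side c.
Triangle inequality: |a − b| < c < a + b
|a − b| = |4.0 − 20.4| = 16.4
a + b = 4.0 + 20.4 = 24.4

16.4 < c < 24.4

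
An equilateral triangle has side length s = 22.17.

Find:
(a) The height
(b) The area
(a) The height splits the triangle into two 30-60-90 halves: h = s·√3/2 = 22.17·1.73205/2 ≈ 38.3996/2 ≈ 19.1998
(b) Area = (√3/4)·s² = (√3/4)·22.17² = (√3/4)·491.5089 ≈ 0.433013·491.5089 ≈ 212.83

Height = 19.2, Area = 212.8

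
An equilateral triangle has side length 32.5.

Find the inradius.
r = Area/s with s the semi-perimeter.
Area = (√3/4)·32.5² = (√3/4)·1056.25 ≈ 0.433013·1056.25 ≈ 457.37
s = 3·32.5/2 = 48.75
r ≈ 457.37/48.75 ≈ 9.38194
(Equivalently r = side/(2√3) = 32.5/3.4641 ≈ 9.38194.)

r = 9.382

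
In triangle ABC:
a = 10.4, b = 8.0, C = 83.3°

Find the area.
Two sides and the included angle (SAS): A = ½·a·b·sin(C) = ½·10.4·8.0·sin(83.3°)
sin(83.3°) ≈ 0.993171
A ≈ ½·83.2·0.993171 = 41.6·0.993171 ≈ 41.3159

Area = 41.32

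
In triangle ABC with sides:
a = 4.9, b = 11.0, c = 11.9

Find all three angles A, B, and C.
Law of cosines for each angle (a² = 24.01, b² = 121, c² = 141.61):
cos(A) = (b² + c² − a²)/(2bc) = (121 + 141.61 − 24.01)/(2·11.0·11.9) = 238.6/261.8 ≈ 0.911383  ⇒  A ≈ 24.3029°
cos(B) = (a² + c² − b²)/(2ac) = (24.01 + 141.61 − 121)/(2·4.9·11.9) = 44.62/116.62 ≈ 0.38261  ⇒  B ≈ 67.5045°
cos(C) = (a² + b² − c²)/(2ab) = (24.01 + 121 − 141.61)/(2·4.9·11.0) = 3.4/107.8 ≈ 0.0315399  ⇒  C ≈ 88.1926°
Check: A + B + C ≈ 180°

A = 24.3°, B = 67.5°, C = 88.19°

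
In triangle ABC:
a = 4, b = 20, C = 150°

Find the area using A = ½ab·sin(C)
A = ½·a·b·sin(C) = ½·4·20·sin(150°)
sin(150°) ≈ 0.5
A ≈ ½·80·0.5 = 40·0.5 ≈ 20

Area = 20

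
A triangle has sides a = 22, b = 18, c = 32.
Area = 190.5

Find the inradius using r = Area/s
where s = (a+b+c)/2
s = (22 + 18 + 32)/2 = 72/2 = 36
r = Area/s = 190.5/36 ≈ 5.29167

r = 5.292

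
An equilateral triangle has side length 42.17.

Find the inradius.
r = Area/s with s the semi-perimeter.
Area = (√3/4)·42.17² = (√3/4)·1778.3089 ≈ 0.433013·1778.3089 ≈ 770.03
s = 3·42.17/2 = 63.255
r ≈ 770.03/63.255 ≈ 12.1734
(Equivalently r = side/(2√3) = 42.17/3.4641 ≈ 12.1734.)

r = 12.17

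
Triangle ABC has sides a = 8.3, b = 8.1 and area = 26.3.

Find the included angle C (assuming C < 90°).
Area = ½·a·b·sin(C)  ⇒  sin(C) = 2·Area/(a·b) = 2·26.3/(8.3·8.1) = 52.6/67.23 ≈ 0.782389
C = arcsin(0.782389) ≈ 51.4798° (taking the acute solution since C < 90°)

C = 51.48°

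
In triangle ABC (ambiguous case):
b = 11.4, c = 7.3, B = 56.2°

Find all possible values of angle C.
b/sin(B) = c/sin(C)  ⇒  sin(C) = c·sin(B)/b = 7.3·sin(56.2°)/11.4
sin(56.2°) ≈ 0.830984
sin(C) ≈ 7.3·0.830984/11.4 ≈ 6.06619/11.4 ≈ 0.532122
Candidate 1: C₁ = arcsin(0.532122) ≈ 32.1489°  →  A = 180° − 56.2° − 32.1489° ≈ 91.6511° > 0, valid
Candidate 2: C₂ = 180° − C₁ ≈ 147.851°  →  A = 180° − 56.2° − 147.851° ≈ -24.0511° ≤ 0, not a valid triangle

C = 32.15° (one solution)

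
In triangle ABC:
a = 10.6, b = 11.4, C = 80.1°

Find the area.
Two sides and the included angle (SAS): A = ½·a·b·sin(C) = ½·10.6·11.4·sin(80.1°)
sin(80.1°) ≈ 0.985109
A ≈ ½·120.84·0.985109 = 60.42·0.985109 ≈ 59.5203

Area = 59.52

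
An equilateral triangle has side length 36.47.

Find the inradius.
r = Area/s with s the semi-perimeter.
Area = (√3/4)·36.47² = (√3/4)·1330.0609 ≈ 0.433013·1330.0609 ≈ 575.933
s = 3·36.47/2 = 54.705
r ≈ 575.933/54.705 ≈ 10.528
(Equivalently r = side/(2√3) = 36.47/3.4641 ≈ 10.528.)

r = 10.53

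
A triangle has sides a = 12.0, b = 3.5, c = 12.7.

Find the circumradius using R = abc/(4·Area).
First find the area with Heron's formula.
s = (12.0 + 3.5 + 12.7)/2 = 14.1
Area = √(s(s−a)(s−b)(s−c)) = √(14.1·2.1·10.6·1.4) ≈ √439.412 ≈ 20.9622
abc = 12.0·3.5·12.7 = 533.4
R = abc/(4·Area) ≈ 533.4/(4·20.9622) = 533.4/83.8487 ≈ 6.36146

R = 6.361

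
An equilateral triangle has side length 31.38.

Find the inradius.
r = Area/s with s the semi-perimeter.
Area = (√3/4)·31.38² = (√3/4)·984.7044 ≈ 0.433013·984.7044 ≈ 426.39
s = 3·31.38/2 = 47.07
r ≈ 426.39/47.07 ≈ 9.05863
(Equivalently r = side/(2√3) = 31.38/3.4641 ≈ 9.05863.)

r = 9.059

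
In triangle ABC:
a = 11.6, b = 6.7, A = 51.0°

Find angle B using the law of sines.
a/sin(A) = b/sin(B)  ⇒  sin(B) = b·sin(A)/a = 6.7·sin(51.0°)/11.6
sin(51.0°) ≈ 0.777146
sin(B) ≈ 6.7·0.777146/11.6 ≈ 5.20688/11.6 ≈ 0.448869
B = arcsin(0.448869) ≈ 26.6711°
(Since b ≤ a we need B ≤ A, so the obtuse alternative 180° − 26.6711° ≈ 153.329° is rejected.)

B = 26.67°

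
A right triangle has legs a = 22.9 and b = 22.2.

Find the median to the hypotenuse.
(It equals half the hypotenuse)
Hypotenuse c = √(a² + b²) = √(524.41 + 492.84) = √1017.25 ≈ 31.8944
Median to hypotenuse = c/2 ≈ 31.8944/2 ≈ 15.9472

Median = 15.95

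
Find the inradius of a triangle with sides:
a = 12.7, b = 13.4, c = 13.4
r = Area/s where s is the semi-perimeter.
s = (12.7 + 13.4 + 13.4)/2 = 39.5/2 = 19.75
Area = √(s(s−a)(s−b)(s−c)) = √(19.75·7.05·6.35·6.35) ≈ √5614.4 ≈ 74.9293
r ≈ 74.9293/19.75 ≈ 3.79389

r = 3.794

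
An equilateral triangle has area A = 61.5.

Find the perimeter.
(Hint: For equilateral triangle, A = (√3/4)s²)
A = (√3/4)s²  ⇒  s² = 4A/√3 = 4·61.5/√3 = 246/1.73205 ≈ 142.028
s ≈ √142.028 ≈ 11.9176
Perimeter = 3s ≈ 3·11.9176 ≈ 35.7527

Perimeter = 35.75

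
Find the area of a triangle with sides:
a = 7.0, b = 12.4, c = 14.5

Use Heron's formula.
s = (7.0 + 12.4 + 14.5)/2 = 33.9/2 = 16.95
s − a = 9.95, s − b = 4.55, s − c = 2.45
s(s−a)(s−b)(s−c) = 16.95·9.95·4.55·2.45 ≈ 1880.05
Area = √1880.05 ≈ 43.3596

Area = 43.36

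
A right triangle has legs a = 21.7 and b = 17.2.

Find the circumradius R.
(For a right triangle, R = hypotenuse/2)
Hypotenuse c = √(a² + b²) = √(470.89 + 295.84) = √766.73 ≈ 27.6899
R = c/2 ≈ 27.6899/2 ≈ 13.8449

R = 13.84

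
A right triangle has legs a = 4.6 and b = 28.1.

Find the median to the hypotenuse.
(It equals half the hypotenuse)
Hypotenuse c = √(a² + b²) = √(21.16 + 789.61) = √810.77 ≈ 28.474
Median to hypotenuse = c/2 ≈ 28.474/2 ≈ 14.237

Median = 14.24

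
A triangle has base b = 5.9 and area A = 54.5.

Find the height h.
A = ½·b·h  ⇒  h = 2A/b = 2·54.5/5.9 = 109/5.9 ≈ 18.4746

h = 18.47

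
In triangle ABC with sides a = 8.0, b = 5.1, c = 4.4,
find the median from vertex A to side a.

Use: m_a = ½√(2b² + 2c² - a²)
m_a = ½√(2·5.1² + 2·4.4² − 8.0²) = ½√(2·26.01 + 2·19.36 − 64) = ½√(52.02 + 38.72 − 64) = ½√26.74
√26.74 ≈ 5.17107, so m_a ≈ 2.58554

m_a = 2.586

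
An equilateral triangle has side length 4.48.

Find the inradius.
r = Area/s with s the semi-perimeter.
Area = (√3/4)·4.48² = (√3/4)·20.0704 ≈ 0.433013·20.0704 ≈ 8.69074
s = 3·4.48/2 = 6.72
r ≈ 8.69074/6.72 ≈ 1.29326
(Equivalently r = side/(2√3) = 4.48/3.4641 ≈ 1.29326.)

r = 1.293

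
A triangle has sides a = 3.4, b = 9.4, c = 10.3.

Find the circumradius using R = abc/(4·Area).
First find the area with Heron's formula.
s = (3.4 + 9.4 + 10.3)/2 = 11.55
Area = √(s(s−a)(s−b)(s−c)) = √(11.55·8.15·2.15·1.25) ≈ √252.981 ≈ 15.9054
abc = 3.4·9.4·10.3 = 329.188
R = abc/(4·Area) ≈ 329.188/(4·15.9054) = 329.188/63.6215 ≈ 5.17416

R = 5.174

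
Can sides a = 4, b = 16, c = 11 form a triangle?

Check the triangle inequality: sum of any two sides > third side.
a + b vs c: 4 + 16 = 20 > 11  ✓
a + c vs b: 4 + 11 = 15 ≤ 16  ✗
b + c vs a: 16 + 11 = 27 > 4  ✓

No: 4 + 11 = 15 is not > 16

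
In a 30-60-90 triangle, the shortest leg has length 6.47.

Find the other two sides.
In a 30-60-90 triangle the sides are in ratio 1 : √3 : 2 (short leg : long leg : hypotenuse).
Long leg = 6.47·√3 ≈ 6.47·1.73205 ≈ 11.2064
Hypotenuse = 2·6.47 = 12.94

Long leg = 6.47√3 = 11.21, Hypotenuse = 12.94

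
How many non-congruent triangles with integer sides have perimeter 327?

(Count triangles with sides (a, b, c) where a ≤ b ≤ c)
Let a ≤ b ≤ c with a + b + c = 327. The only binding inequality is a + b > c, i.e. 327 − c > c, so c < 327/2; and c ≥ 327/3 since c is the largest side.
So 109 ≤ c ≤ 163. For each c, b runs from ⌈(327 − c)/2⌉ up to c (then a = 327 − b − c satisfies 1 ≤ a ≤ b automatically), giving c − ⌈(327 − c)/2⌉ + 1 choices.
Summing over c: 1 + 2 + 4 + 5 + … + 80 + 82  (55 terms, c = 109, …, 163) = 2269
Check (closed form: nearest integer to p²/48 for even p, (p+3)²/48 for odd p): (327+3)²/48 = 330²/48 = 108900/48 ≈ 2268.75 → 2269

2269 triangles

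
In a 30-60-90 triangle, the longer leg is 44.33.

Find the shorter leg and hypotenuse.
In a 30-60-90 triangle the sides are in ratio 1 : √3 : 2, so short leg = long leg/√3 and hypotenuse = 2·(short leg).
Short leg = 44.33/√3 ≈ 44.33/1.73205 ≈ 25.5939
Hypotenuse = 2·25.5939 ≈ 51.1879

Short leg = 25.59, Hypotenuse = 51.19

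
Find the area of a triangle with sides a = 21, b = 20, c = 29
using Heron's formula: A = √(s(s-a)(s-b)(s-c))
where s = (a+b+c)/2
s = (21 + 20 + 29)/2 = 70/2 = 35
s − a = 14, s − b = 15, s − c = 6
s(s−a)(s−b)(s−c) = 35·14·15·6 = 44100
Area = √44100 ≈ 210

s = 35.0, Area = 210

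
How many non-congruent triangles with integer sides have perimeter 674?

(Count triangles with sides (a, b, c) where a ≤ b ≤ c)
Let a ≤ b ≤ c with a + b + c = 674. The only binding inequality is a + b > c, i.e. 674 − c > c, so c < 674/2; and c ≥ 674/3 since c is the largest side.
So 225 ≤ c ≤ 336. For each c, b runs from ⌈(674 − c)/2⌉ up to c (then a = 674 − b − c satisfies 1 ≤ a ≤ b automatically), giving c − ⌈(674 − c)/2⌉ + 1 choices.
Summing over c: 1 + 3 + 4 + 6 + … + 166 + 168  (112 terms, c = 225, …, 336) = 9464
Check (closed form: nearest integer to p²/48 for even p, (p+3)²/48 for odd p): 674²/48 = 454276/48 ≈ 9464.08 → 9464

9464 triangles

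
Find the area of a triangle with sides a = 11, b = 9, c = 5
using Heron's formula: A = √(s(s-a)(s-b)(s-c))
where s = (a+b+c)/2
s = (11 + 9 + 5)/2 = 25/2 = 12.5
s − a = 1.5, s − b = 3.5, s − c = 7.5
s(s−a)(s−b)(s−c) = 12.5·1.5·3.5·7.5 = 492.1875
Area = √492.1875 ≈ 22.1853

s = 12.5, Area = 22.19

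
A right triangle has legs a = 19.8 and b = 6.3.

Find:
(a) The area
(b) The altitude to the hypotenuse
(a) The legs are perpendicular, so Area = ½·a·b = ½·19.8·6.3 = ½·124.74 = 62.37
(b) Hypotenuse c = √(a² + b²) = √(392.04 + 39.69) = √431.73 ≈ 20.7781
    Area = ½·c·h_c  ⇒  h_c = 2·Area/c = 124.74/20.7781 ≈ 6.00343

Area = 62.37, h_c = 6.003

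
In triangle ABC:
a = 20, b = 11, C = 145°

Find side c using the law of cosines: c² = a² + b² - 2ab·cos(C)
c² = 20² + 11² − 2·20·11·cos(145°)
cos(145°) ≈ -0.819152
c² ≈ 400 + 121 − 440·(-0.819152) ≈ 521 + 360.427 ≈ 881.427
c ≈ √881.427 ≈ 29.6888

c = 29.69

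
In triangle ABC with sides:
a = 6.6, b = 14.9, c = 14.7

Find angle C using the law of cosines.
c² = a² + b² − 2ab·cos(C)  ⇒  cos(C) = (a² + b² − c²)/(2ab)
cos(C) = (6.6² + 14.9² − 14.7²)/(2·6.6·14.9) = (43.56 + 222.01 − 216.09)/196.68 = 49.48/196.68 ≈ 0.251576
C = arccos(0.251576) ≈ 75.4292°

C = 75.43°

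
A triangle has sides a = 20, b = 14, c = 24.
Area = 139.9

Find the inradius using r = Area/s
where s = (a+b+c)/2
s = (20 + 14 + 24)/2 = 58/2 = 29
r = Area/s = 139.9/29 ≈ 4.82414

r = 4.824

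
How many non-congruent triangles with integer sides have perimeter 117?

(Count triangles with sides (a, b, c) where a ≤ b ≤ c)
Let a ≤ b ≤ c with a + b + c = 117. The only binding inequality is a + b > c, i.e. 117 − c > c, so c < 117/2; and c ≥ 117/3 since c is the largest side.
So 39 ≤ c ≤ 58. For each c, b runs from ⌈(117 − c)/2⌉ up to c (then a = 117 − b − c satisfies 1 ≤ a ≤ b automatically), giving c − ⌈(117 − c)/2⌉ + 1 choices.
Summing over c: 1 + 2 + 4 + 5 + … + 28 + 29  (20 terms, c = 39, …, 58) = 300
Check (closed form: nearest integer to p²/48 for even p, (p+3)²/48 for odd p): (117+3)²/48 = 120²/48 = 14400/48 ≈ 300.00 → 300

300 triangles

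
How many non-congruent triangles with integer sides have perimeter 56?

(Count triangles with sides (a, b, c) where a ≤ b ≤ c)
Let a ≤ b ≤ c with a + b + c = 56. The only binding inequality is a + b > c, i.e. 56 − c > c, so c < 56/2; and c ≥ 56/3 since c is the largest side.
So 19 ≤ c ≤ 27. For each c, b runs from ⌈(56 − c)/2⌉ up to c (then a = 56 − b − c satisfies 1 ≤ a ≤ b automatically), giving c − ⌈(56 − c)/2⌉ + 1 choices.
Summing over c: 1 + 3 + 4 + 6 + 7 + 9 + 10 + 12 + 13 = 65
Check (closed form: nearest integer to p²/48 for even p, (p+3)²/48 for odd p): 56²/48 = 3136/48 ≈ 65.33 → 65

65 triangles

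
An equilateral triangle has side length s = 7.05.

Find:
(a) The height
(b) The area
(a) The height splits the triangle into two 30-60-90 halves: h = s·√3/2 = 7.05·1.73205/2 ≈ 12.211/2 ≈ 6.10548
(b) Area = (√3/4)·s² = (√3/4)·7.05² = (√3/4)·49.7025 ≈ 0.433013·49.7025 ≈ 21.5218

Height = 6.105, Area = 21.52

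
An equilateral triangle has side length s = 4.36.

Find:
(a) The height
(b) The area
(a) The height splits the triangle into two 30-60-90 halves: h = s·√3/2 = 4.36·1.73205/2 ≈ 7.55174/2 ≈ 3.77587
(b) Area = (√3/4)·s² = (√3/4)·4.36² = (√3/4)·19.0096 ≈ 0.433013·19.0096 ≈ 8.2314

Height = 3.776, Area = 8.231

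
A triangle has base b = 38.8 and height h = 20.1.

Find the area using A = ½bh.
A = ½·b·h = ½·38.8·20.1 = ½·779.88 = 389.94

Area = 389.94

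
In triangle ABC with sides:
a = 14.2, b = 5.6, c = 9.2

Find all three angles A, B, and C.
Law of cosines for each angle (a² = 201.64, b² = 31.36, c² = 84.64):
cos(A) = (b² + c² − a²)/(2bc) = (31.36 + 84.64 − 201.64)/(2·5.6·9.2) = -85.64/103.04 ≈ -0.831134  ⇒  A ≈ 146.215°
cos(B) = (a² + c² − b²)/(2ac) = (201.64 + 84.64 − 31.36)/(2·14.2·9.2) = 254.92/261.28 ≈ 0.975658  ⇒  B ≈ 12.6677°
cos(C) = (a² + b² − c²)/(2ab) = (201.64 + 31.36 − 84.64)/(2·14.2·5.6) = 148.36/159.04 ≈ 0.932847  ⇒  C ≈ 21.1169°
Check: A + B + C ≈ 180°

A = 146.2°, B = 12.67°, C = 21.12°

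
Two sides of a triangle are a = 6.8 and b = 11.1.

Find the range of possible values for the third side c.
Triangle inequality: |a − b| < c < a + b
|a − b| = |6.8 − 11.1| = 4.3
a + b = 6.8 + 11.1 = 17.9

4.3 < c < 17.9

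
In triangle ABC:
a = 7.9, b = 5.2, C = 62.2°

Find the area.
Two sides and the included angle (SAS): A = ½·a·b·sin(C) = ½·7.9·5.2·sin(62.2°)
sin(62.2°) ≈ 0.884581
A ≈ ½·41.08·0.884581 = 20.54·0.884581 ≈ 18.1693

Area = 18.17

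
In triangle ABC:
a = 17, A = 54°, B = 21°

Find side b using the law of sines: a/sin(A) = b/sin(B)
a/sin(A) = b/sin(B)  ⇒  b = a·sin(B)/sin(A) = 17·sin(21°)/sin(54°)
sin(21°) ≈ 0.358368, sin(54°) ≈ 0.809017
b ≈ 17·0.358368/0.809017 ≈ 6.09226/0.809017 ≈ 7.53044

b = 7.53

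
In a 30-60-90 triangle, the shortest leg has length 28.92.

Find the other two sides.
In a 30-60-90 triangle the sides are in ratio 1 : √3 : 2 (short leg : long leg : hypotenuse).
Long leg = 28.92·√3 ≈ 28.92·1.73205 ≈ 50.0909
Hypotenuse = 2·28.92 = 57.84

Long leg = 28.92√3 = 50.09, Hypotenuse = 57.84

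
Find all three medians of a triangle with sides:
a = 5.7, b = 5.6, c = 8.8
Median formula: m_a = ½√(2b² + 2c² − a²) (and cyclically). a² = 32.49, b² = 31.36, c² = 77.44.
m_a = ½√(2·31.36 + 2·77.44 − 32.49) = ½√185.11 ≈ ½·13.6055 ≈ 6.80276
m_b = ½√(2·32.49 + 2·77.44 − 31.36) = ½√188.5 ≈ ½·13.7295 ≈ 6.86477
m_c = ½√(2·32.49 + 2·31.36 − 77.44) = ½√50.26 ≈ ½·7.08943 ≈ 3.54471

m_a = 6.803, m_b = 6.865, m_c = 3.545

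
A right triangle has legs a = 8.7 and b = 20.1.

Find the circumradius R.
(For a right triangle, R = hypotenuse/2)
Hypotenuse c = √(a² + b²) = √(75.69 + 404.01) = √479.7 ≈ 21.9021
R = c/2 ≈ 21.9021/2 ≈ 10.951

R = 10.95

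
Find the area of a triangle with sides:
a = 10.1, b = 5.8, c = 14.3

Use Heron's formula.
s = (10.1 + 5.8 + 14.3)/2 = 30.2/2 = 15.1
s − a = 5, s − b = 9.3, s − c = 0.8
s(s−a)(s−b)(s−c) = 15.1·5·9.3·0.8 ≈ 561.72
Area = √561.72 ≈ 23.7006

Area = 23.7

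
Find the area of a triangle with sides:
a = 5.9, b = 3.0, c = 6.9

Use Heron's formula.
s = (5.9 + 3.0 + 6.9)/2 = 15.8/2 = 7.9
s − a = 2, s − b = 4.9, s − c = 1
s(s−a)(s−b)(s−c) = 7.9·2·4.9·1 ≈ 77.42
Area = √77.42 ≈ 8.79886

Area = 8.799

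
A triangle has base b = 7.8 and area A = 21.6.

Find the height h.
A = ½·b·h  ⇒  h = 2A/b = 2·21.6/7.8 = 43.2/7.8 ≈ 5.53846

h = 5.538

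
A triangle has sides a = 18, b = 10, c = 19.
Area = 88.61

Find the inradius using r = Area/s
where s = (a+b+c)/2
s = (18 + 10 + 19)/2 = 47/2 = 23.5
r = Area/s = 88.61/23.5 ≈ 3.77064

r = 3.771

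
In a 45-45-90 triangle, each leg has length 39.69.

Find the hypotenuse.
In a 45-45-90 triangle the sides are in ratio 1 : 1 : √2, so hypotenuse = leg·√2.
Hypotenuse = 39.69·√2 ≈ 39.69·1.41421 ≈ 56.1301

Hypotenuse = 39.69√2 = 56.13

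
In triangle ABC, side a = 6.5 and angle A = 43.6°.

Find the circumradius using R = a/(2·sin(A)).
R = a/(2·sin(A)) = 6.5/(2·sin(43.6°))
sin(43.6°) ≈ 0.68962
R ≈ 6.5/(2·0.68962) = 6.5/1.37924 ≈ 4.71274

R = 4.713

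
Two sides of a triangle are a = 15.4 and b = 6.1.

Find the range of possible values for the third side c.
Triangle inequality: |a − b| < c < a + b
|a − b| = |15.4 − 6.1| = 9.3
a + b = 15.4 + 6.1 = 21.5

9.3 < c < 21.5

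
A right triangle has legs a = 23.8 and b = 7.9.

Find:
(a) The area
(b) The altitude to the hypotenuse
(a) The legs are perpendicular, so Area = ½·a·b = ½·23.8·7.9 = ½·188.02 = 94.01
(b) Hypotenuse c = √(a² + b²) = √(566.44 + 62.41) = √628.85 ≈ 25.0769
    Area = ½·c·h_c  ⇒  h_c = 2·Area/c = 188.02/25.0769 ≈ 7.49774

Area = 94.01, h_c = 7.498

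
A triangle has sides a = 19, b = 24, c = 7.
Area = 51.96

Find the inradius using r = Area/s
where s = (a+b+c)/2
s = (19 + 24 + 7)/2 = 50/2 = 25
r = Area/s = 51.96/25 ≈ 2.0784

r = 2.078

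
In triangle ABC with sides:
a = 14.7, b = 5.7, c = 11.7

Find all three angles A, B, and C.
Law of cosines for each angle (a² = 216.09, b² = 32.49, c² = 136.89):
cos(A) = (b² + c² − a²)/(2bc) = (32.49 + 136.89 − 216.09)/(2·5.7·11.7) = -46.71/133.38 ≈ -0.350202  ⇒  A ≈ 110.5°
cos(B) = (a² + c² − b²)/(2ac) = (216.09 + 136.89 − 32.49)/(2·14.7·11.7) = 320.49/343.98 ≈ 0.931711  ⇒  B ≈ 21.2969°
cos(C) = (a² + b² − c²)/(2ab) = (216.09 + 32.49 − 136.89)/(2·14.7·5.7) = 111.69/167.58 ≈ 0.666488  ⇒  C ≈ 48.2034°
Check: A + B + C ≈ 180°

A = 110.5°, B = 21.3°, C = 48.2°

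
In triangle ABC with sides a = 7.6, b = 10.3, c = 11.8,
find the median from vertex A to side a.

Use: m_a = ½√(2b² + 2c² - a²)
m_a = ½√(2·10.3² + 2·11.8² − 7.6²) = ½√(2·106.09 + 2·139.24 − 57.76) = ½√(212.18 + 278.48 − 57.76) = ½√432.9
√432.9 ≈ 20.8062, so m_a ≈ 10.4031

m_a = 10.4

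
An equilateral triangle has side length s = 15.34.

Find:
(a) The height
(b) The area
(a) The height splits the triangle into two 30-60-90 halves: h = s·√3/2 = 15.34·1.73205/2 ≈ 26.5697/2 ≈ 13.2848
(b) Area = (√3/4)·s² = (√3/4)·15.34² = (√3/4)·235.3156 ≈ 0.433013·235.3156 ≈ 101.895

Height = 13.28, Area = 101.9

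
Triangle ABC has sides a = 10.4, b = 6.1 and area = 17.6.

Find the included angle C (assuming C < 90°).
Area = ½·a·b·sin(C)  ⇒  sin(C) = 2·Area/(a·b) = 2·17.6/(10.4·6.1) = 35.2/63.44 ≈ 0.554855
C = arcsin(0.554855) ≈ 33.7007° (taking the acute solution since C < 90°)

C = 33.7°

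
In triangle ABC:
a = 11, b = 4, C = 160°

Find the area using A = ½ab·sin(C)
A = ½·a·b·sin(C) = ½·11·4·sin(160°)
sin(160°) ≈ 0.34202
A ≈ ½·44·0.34202 = 22·0.34202 ≈ 7.52444

Area = 7.524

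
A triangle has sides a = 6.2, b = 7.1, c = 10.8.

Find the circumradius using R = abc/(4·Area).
First find the area with Heron's formula.
s = (6.2 + 7.1 + 10.8)/2 = 12.05
Area = √(s(s−a)(s−b)(s−c)) = √(12.05·5.85·4.95·1.25) ≈ √436.172 ≈ 20.8847
abc = 6.2·7.1·10.8 = 475.416
R = abc/(4·Area) ≈ 475.416/(4·20.8847) = 475.416/83.539 ≈ 5.69095

R = 5.691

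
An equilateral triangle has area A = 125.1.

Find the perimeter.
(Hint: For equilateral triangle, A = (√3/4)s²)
A = (√3/4)s²  ⇒  s² = 4A/√3 = 4·125.1/√3 = 500.4/1.73205 ≈ 288.906
s ≈ √288.906 ≈ 16.9972
Perimeter = 3s ≈ 3·16.9972 ≈ 50.9917

Perimeter = 50.99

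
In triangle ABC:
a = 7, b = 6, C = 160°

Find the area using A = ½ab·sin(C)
A = ½·a·b·sin(C) = ½·7·6·sin(160°)
sin(160°) ≈ 0.34202
A ≈ ½·42·0.34202 = 21·0.34202 ≈ 7.18242

Area = 7.182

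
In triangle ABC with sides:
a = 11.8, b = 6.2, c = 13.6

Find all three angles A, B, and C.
Law of cosines for each angle (a² = 139.24, b² = 38.44, c² = 184.96):
cos(A) = (b² + c² − a²)/(2bc) = (38.44 + 184.96 − 139.24)/(2·6.2·13.6) = 84.16/168.64 ≈ 0.499051  ⇒  A ≈ 60.0628°
cos(B) = (a² + c² − b²)/(2ac) = (139.24 + 184.96 − 38.44)/(2·11.8·13.6) = 285.76/320.96 ≈ 0.890329  ⇒  B ≈ 27.0854°
cos(C) = (a² + b² − c²)/(2ab) = (139.24 + 38.44 − 184.96)/(2·11.8·6.2) = -7.28/146.32 ≈ -0.049754  ⇒  C ≈ 92.8519°
Check: A + B + C ≈ 180°

A = 60.06°, B = 27.09°, C = 92.85°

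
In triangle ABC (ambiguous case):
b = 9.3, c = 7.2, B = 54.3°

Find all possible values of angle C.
b/sin(B) = c/sin(C)  ⇒  sin(C) = c·sin(B)/b = 7.2·sin(54.3°)/9.3
sin(54.3°) ≈ 0.812084
sin(C) ≈ 7.2·0.812084/9.3 ≈ 5.847/9.3 ≈ 0.62871
Candidate 1: C₁ = arcsin(0.62871) ≈ 38.955°  →  A = 180° − 54.3° − 38.955° ≈ 86.745° > 0, valid
Candidate 2: C₂ = 180° − C₁ ≈ 141.045°  →  A = 180° − 54.3° − 141.045° ≈ -15.345° ≤ 0, not a valid triangle

C = 38.95° (one solution)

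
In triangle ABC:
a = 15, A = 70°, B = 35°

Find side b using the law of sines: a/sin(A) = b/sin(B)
a/sin(A) = b/sin(B)  ⇒  b = a·sin(B)/sin(A) = 15·sin(35°)/sin(70°)
sin(35°) ≈ 0.573576, sin(70°) ≈ 0.939693
b ≈ 15·0.573576/0.939693 ≈ 8.60365/0.939693 ≈ 9.15581

b = 9.156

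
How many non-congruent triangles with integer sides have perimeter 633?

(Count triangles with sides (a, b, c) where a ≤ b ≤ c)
Let a ≤ b ≤ c with a + b + c = 633. The only binding inequality is a + b > c, i.e. 633 − c > c, so c < 633/2; and c ≥ 633/3 since c is the largest side.
So 211 ≤ c ≤ 316. For each c, b runs from ⌈(633 − c)/2⌉ up to c (then a = 633 − b − c satisfies 1 ≤ a ≤ b automatically), giving c − ⌈(633 − c)/2⌉ + 1 choices.
Summing over c: 1 + 2 + 4 + 5 + … + 157 + 158  (106 terms, c = 211, …, 316) = 8427
Check (closed form: nearest integer to p²/48 for even p, (p+3)²/48 for odd p): (633+3)²/48 = 636²/48 = 404496/48 ≈ 8427.00 → 8427

8427 triangles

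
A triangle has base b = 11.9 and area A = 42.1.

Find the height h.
A = ½·b·h  ⇒  h = 2A/b = 2·42.1/11.9 = 84.2/11.9 ≈ 7.07563

h = 7.076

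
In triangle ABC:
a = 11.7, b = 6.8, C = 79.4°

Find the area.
Two sides and the included angle (SAS): A = ½·a·b·sin(C) = ½·11.7·6.8·sin(79.4°)
sin(79.4°) ≈ 0.982935
A ≈ ½·79.56·0.982935 = 39.78·0.982935 ≈ 39.1012

Area = 39.1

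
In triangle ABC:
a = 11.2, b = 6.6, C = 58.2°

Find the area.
Two sides and the included angle (SAS): A = ½·a·b·sin(C) = ½·11.2·6.6·sin(58.2°)
sin(58.2°) ≈ 0.849893
A ≈ ½·73.92·0.849893 = 36.96·0.849893 ≈ 31.412

Area = 31.41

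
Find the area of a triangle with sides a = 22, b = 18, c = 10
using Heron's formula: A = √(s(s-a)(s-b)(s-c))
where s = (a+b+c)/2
s = (22 + 18 + 10)/2 = 50/2 = 25
s − a = 3, s − b = 7, s − c = 15
s(s−a)(s−b)(s−c) = 25·3·7·15 = 7875
Area = √7875 ≈ 88.7412

s = 25.0, Area = 88.74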